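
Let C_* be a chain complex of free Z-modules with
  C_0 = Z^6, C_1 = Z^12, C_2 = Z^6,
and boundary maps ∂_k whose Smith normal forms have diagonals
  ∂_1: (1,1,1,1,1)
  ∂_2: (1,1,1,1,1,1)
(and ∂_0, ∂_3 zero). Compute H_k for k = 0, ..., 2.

H_0: b_0 = 6 − 0 − 5 = 1; torsion from ∂_1 factors > 1: none. So H_0 = Z.
H_1: b_1 = 12 − 5 − 6 = 1; torsion from ∂_2 factors > 1: none. So H_1 = Z.
H_2: b_2 = 6 − 6 − 0 = 0; torsion from ∂_3 factors > 1: none. So H_2 = 0.

H_0 = Z,  H_1 = Z,  H_2 = 0.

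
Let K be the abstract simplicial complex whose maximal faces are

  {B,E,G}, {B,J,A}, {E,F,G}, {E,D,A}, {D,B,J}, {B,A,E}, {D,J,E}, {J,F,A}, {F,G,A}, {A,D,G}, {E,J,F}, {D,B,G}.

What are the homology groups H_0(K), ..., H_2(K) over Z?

K has 7 vertices, 18 edges, 12 triangles.
rank ∂_0 = 0, rank ∂_1 = 6 ⇒ b_0 = 7 − 0 − 6 = 1; all invariant factors of ∂_1 are 1 so no torsion. So H_0 = Z.
rank ∂_1 = 6, rank ∂_2 = 12 ⇒ b_1 = 18 − 6 − 12 = 0; ∂_2 has invariant factor(s) [2] giving torsion. So H_1 = Z/2Z.
rank ∂_2 = 12, rank ∂_3 = 0 ⇒ b_2 = 12 − 12 − 0 = 0. So H_2 = 0.

H_0 = Z,  H_1 = Z/2Z,  H_2 = 0.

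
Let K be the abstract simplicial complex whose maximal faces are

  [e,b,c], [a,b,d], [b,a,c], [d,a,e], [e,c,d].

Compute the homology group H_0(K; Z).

H_0 = Z.

K has 5 vertices, 10 edges, 5 triangles.
rank ∂_0 = 0, rank ∂_1 = 4 ⇒ b_0 = 5 − 0 − 4 = 1; all invariant factors of ∂_1 are 1 so no torsion. So H_0 = Z.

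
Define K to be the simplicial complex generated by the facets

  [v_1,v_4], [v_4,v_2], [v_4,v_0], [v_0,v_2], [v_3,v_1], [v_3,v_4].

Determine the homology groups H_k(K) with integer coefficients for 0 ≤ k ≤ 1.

K has 5 vertices, 6 edges.
rank ∂_0 = 0, rank ∂_1 = 4 ⇒ b_0 = 5 − 0 − 4 = 1; all invariant factors of ∂_1 are 1 so no torsion. So H_0 = Z.
rank ∂_1 = 4, rank ∂_2 = 0 ⇒ b_1 = 6 − 4 − 0 = 2. So H_1 = Z^2.

H_0 = Z,  H_1 = Z^2.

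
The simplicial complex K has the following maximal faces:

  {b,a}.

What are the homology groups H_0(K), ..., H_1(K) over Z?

H_0 = Z,  H_1 = 0.

Take the total order a < b on the vertex set. Then K (dimension 1) consists of the simplices:

  0-simplices (2): a, b
  1-simplices (1): ab

giving chain groups C_0 ≅ Z^2, C_1 ≅ Z^1.

The boundary map ∂_1: C_1 → C_0 maps an edge to its endpoints' difference, ∂[p,q] = q − p.
As a 2×1 matrix over Z this has rank 1, with invariant factors (1).

Computing H_k = (kernel of ∂_k) / (image of ∂_{k+1}):

  H_0: rank C_0 − rank ∂_1 = 2 − 1 = 1, and the invariant factors of ∂_1 are all 1, so H_0 = Z.
  H_1: rank ker ∂_1 − rank ∂_2 = (1 − 1) − 0 = 0, and there is no ∂_2, so H_1 = 0.

(K is a triangulation of the 1-simplex.)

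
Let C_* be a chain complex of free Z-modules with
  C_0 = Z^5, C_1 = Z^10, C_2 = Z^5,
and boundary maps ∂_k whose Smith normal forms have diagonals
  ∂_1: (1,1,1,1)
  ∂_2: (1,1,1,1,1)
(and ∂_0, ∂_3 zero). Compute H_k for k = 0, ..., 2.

H_0: b_0 = 5 − 0 − 4 = 1; torsion from ∂_1 factors > 1: none. So H_0 ≅ Z.
H_1: b_1 = 10 − 4 − 5 = 1; torsion from ∂_2 factors > 1: none. So H_1 ≅ Z.
H_2: b_2 = 5 − 5 − 0 = 0; torsion from ∂_3 factors > 1: none. So H_2 ≅ 0.

H_0 ≅ Z,  H_1 ≅ Z,  H_2 = 0.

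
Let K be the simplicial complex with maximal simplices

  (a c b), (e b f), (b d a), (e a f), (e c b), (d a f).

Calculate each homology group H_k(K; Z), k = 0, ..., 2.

K has 6 vertices, 12 edges, 6 triangles.
rank ∂_0 = 0, rank ∂_1 = 5 ⇒ b_0 = 6 − 0 − 5 = 1; all invariant factors of ∂_1 are 1 so no torsion. So H_0 = Z.
rank ∂_1 = 5, rank ∂_2 = 6 ⇒ b_1 = 12 − 5 − 6 = 1; all invariant factors of ∂_2 are 1 so no torsion. So H_1 = Z.
rank ∂_2 = 6, rank ∂_3 = 0 ⇒ b_2 = 6 − 6 − 0 = 0. So H_2 = 0.

H_0 = Z,  H_1 = Z,  H_2 = 0.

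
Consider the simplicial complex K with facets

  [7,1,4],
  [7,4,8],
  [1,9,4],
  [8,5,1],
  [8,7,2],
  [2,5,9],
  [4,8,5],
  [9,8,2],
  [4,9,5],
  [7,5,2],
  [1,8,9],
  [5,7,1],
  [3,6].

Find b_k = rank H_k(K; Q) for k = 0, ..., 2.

b_0 = 2, b_1 = 0, b_2 = 0.

Take the total order 1 < 2 < 3 < 4 < 5 < 6 < 7 < 8 < 9 on the vertex set. Then K (dimension 2) consists of the simplices:

  0-simplices (9): [1], [2], [3], [4], [5], [6], [7], [8], [9]
  1-simplices (19): [1,4], [1,5], [1,7], [1,8], [1,9], [2,5], [2,7], [2,8], [2,9], [3,6], [4,5], [4,7], [4,8], [4,9], [5,7], [5,8], [5,9], [7,8], [8,9]
  2-simplices (12): [1,4,7], [1,4,9], [1,5,7], [1,5,8], [1,8,9], [2,5,7], [2,5,9], [2,7,8], [2,8,9], [4,5,8], [4,5,9], [4,7,8]

Hence C_0 ≅ Z^9, C_1 ≅ Z^19, C_2 ≅ Z^12.

The boundary map ∂_1: C_1 → C_0 sends each edge [p,q] (with p < q) to q − p.
The 9×19 boundary matrix has rank 7 and Smith normal form diag(1,1,1,1,1,1,1).

Boundary ∂_2: C_2 → C_1 acts by ∂[p,q,r] = [q,r] − [p,r] + [p,q]. For instance
  ∂[1,5,7] = [5,7] − [1,7] + [1,5],
  ∂[4,7,8] = [7,8] − [4,8] + [4,7].
The 19×12 boundary matrix has rank 12 and Smith normal form diag(1,1,1,1,1,1,1,1,1,1,1,2).

Computing H_k = (kernel of ∂_k) / (image of ∂_{k+1}):

  H_0: rank C_0 − rank ∂_1 = 9 − 7 = 2, and the invariant factors of ∂_1 are all 1, so H_0 = Z^2.
  H_1: rank ker ∂_1 − rank ∂_2 = (19 − 7) − 12 = 0, and ∂_2 has invariant factor 2 > 1, so H_1 = Z/2.
  H_2: rank ker ∂_2 − rank ∂_3 = (12 − 12) − 0 = 0, and there is no ∂_3, so H_2 = 0.

As a check, the Euler characteristic is 9 − 19 + 12 = 2, which agrees with 2 − 0 + 0 = 2.

Hence the Betti numbers are b_0 = 2, b_1 = 0, b_2 = 0.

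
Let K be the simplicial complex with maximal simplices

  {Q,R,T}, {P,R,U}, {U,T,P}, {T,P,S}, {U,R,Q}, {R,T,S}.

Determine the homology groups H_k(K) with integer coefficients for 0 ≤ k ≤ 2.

Order the vertices as P < Q < R < S < T < U. Listing each simplex with vertices in this order, K has dimension 2 with simplices:

  0-simplices (6): P, Q, R, S, T, U
  1-simplices (12): PR, PS, PT, PU, QR, QT, QU, RS, RT, RU, ST, TU
  2-simplices (6): PRU, PST, PTU, QRT, QRU, RST

Hence C_0 ≅ Z^6, C_1 ≅ Z^12, C_2 ≅ Z^6.

∂_1: C_1 → C_0 is given by ∂[p,q] = [q] − [p]. For instance
  ∂RS = S − R.
The resulting 6×12 matrix has rank 5, and its Smith normal form has invariant factors (1,1,1,1,1).

The boundary map ∂_2: C_2 → C_1 sends each 2-simplex [p,q,r] to [q,r] − [p,r] + [p,q]. For instance
  ∂RST = ST − RT + RS,
  ∂PRU = RU − PU + PR.
The resulting 12×6 matrix has rank 6, and its Smith normal form has invariant factors (1,1,1,1,1,1).

From H_k ≅ ker(∂_k) / im(∂_{k+1}) we obtain:

  H_0: rank C_0 − rank ∂_1 = 6 − 5 = 1, and the invariant factors of ∂_1 are all 1, so H_0 = Z.
  H_1: rank ker ∂_1 − rank ∂_2 = (12 − 5) − 6 = 1, and the invariant factors of ∂_2 are all 1, so H_1 = Z.
  H_2: rank ker ∂_2 − rank ∂_3 = (6 − 6) − 0 = 0, and there is no ∂_3, so H_2 = 0.

H_0 ≅ Z,  H_1 ≅ Z,  H_2 = 0.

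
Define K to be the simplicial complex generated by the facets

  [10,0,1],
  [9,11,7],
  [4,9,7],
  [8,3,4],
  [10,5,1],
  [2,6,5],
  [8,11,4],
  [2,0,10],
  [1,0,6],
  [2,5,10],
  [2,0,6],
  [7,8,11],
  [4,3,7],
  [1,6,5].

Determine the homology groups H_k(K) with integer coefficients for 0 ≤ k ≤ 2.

K has 12 vertices, 24 edges, 14 triangles.
rank ∂_0 = 0, rank ∂_1 = 10 ⇒ b_0 = 12 − 0 − 10 = 2; all invariant factors of ∂_1 are 1 so no torsion. So H_0 ≅ Z^2.
rank ∂_1 = 10, rank ∂_2 = 13 ⇒ b_1 = 24 − 10 − 13 = 1; all invariant factors of ∂_2 are 1 so no torsion. So H_1 ≅ Z.
rank ∂_2 = 13, rank ∂_3 = 0 ⇒ b_2 = 14 − 13 − 0 = 1. So H_2 ≅ Z.

H_0 = Z^2,  H_1 = Z,  H_2 = Z.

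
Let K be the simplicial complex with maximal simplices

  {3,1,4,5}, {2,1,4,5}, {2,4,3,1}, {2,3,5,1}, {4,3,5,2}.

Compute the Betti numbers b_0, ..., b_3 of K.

b_0 = 1, b_1 = 0, b_2 = 0, b_3 = 1.

Take the total order 1 < 2 < 3 < 4 < 5 on the vertex set. Then K (dimension 3) consists of the simplices:

  0-simplices (5): [1], [2], [3], [4], [5]
  1-simplices (10): [1,2], [1,3], [1,4], [1,5], [2,3], [2,4], [2,5], [3,4], [3,5], [4,5]
  2-simplices (10): [1,2,3], [1,2,4], [1,2,5], [1,3,4], [1,3,5], [1,4,5], [2,3,4], [2,3,5], [2,4,5], [3,4,5]
  3-simplices (5): [1,2,3,4], [1,2,3,5], [1,2,4,5], [1,3,4,5], [2,3,4,5]

Hence C_0 ≅ Z^5, C_1 ≅ Z^10, C_2 ≅ Z^10, C_3 ≅ Z^5.

∂_1: C_1 → C_0 sends each edge [p,q] (with p < q) to q − p.
The 5×10 boundary matrix has rank 4 and Smith normal form diag(1,1,1,1).

The boundary map ∂_2: C_2 → C_1 maps a triangle to the signed sum of its edges. For instance
  ∂[1,3,4] = [3,4] − [1,4] + [1,3],
  ∂[2,3,4] = [3,4] − [2,4] + [2,3].
This gives a 10×10 integer matrix of rank 6; reducing to Smith normal form yields diagonal entries (1,1,1,1,1,1).

The boundary map ∂_3: C_3 → C_2 sends each 3-simplex σ to the alternating sum Σ_i (−1)^i (σ with its i-th vertex removed). For instance
  ∂[1,3,4,5] = [3,4,5] − [1,4,5] + [1,3,5] − [1,3,4],
  ∂[1,2,4,5] = [2,4,5] − [1,4,5] + [1,2,5] − [1,2,4].
The resulting 10×5 matrix has rank 4, and its Smith normal form has invariant factors (1,1,1,1).

Reading off H_k = ker ∂_k / im ∂_{k+1}:

  H_0: rank C_0 − rank ∂_1 = 5 − 4 = 1, and the invariant factors of ∂_1 are all 1, so H_0 = Z.
  H_1: rank ker ∂_1 − rank ∂_2 = (10 − 4) − 6 = 0, and the invariant factors of ∂_2 are all 1, so H_1 = 0.
  H_2: rank ker ∂_2 − rank ∂_3 = (10 − 6) − 4 = 0, and the invariant factors of ∂_3 are all 1, so H_2 = 0.
  H_3: rank ker ∂_3 − rank ∂_4 = (5 − 4) − 0 = 1, and there is no ∂_4, so H_3 = Z.

As a check, the Euler characteristic is 5 − 10 + 10 − 5 = 0, which agrees with 1 − 0 + 0 − 1 = 0.
(K is a triangulation of the 3-sphere S^3.)

Hence the Betti numbers are b_0 = 1, b_1 = 0, b_2 = 0, b_3 = 1.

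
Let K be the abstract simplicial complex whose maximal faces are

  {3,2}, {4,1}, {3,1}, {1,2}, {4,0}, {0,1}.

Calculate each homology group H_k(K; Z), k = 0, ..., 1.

H_0 = Z,  H_1 = Z^2.

Order the vertices as 0 < 1 < 2 < 3 < 4. Listing each simplex with vertices in this order, K has dimension 1 with simplices:

  0-simplices (5): [0], [1], [2], [3], [4]
  1-simplices (6): [0,1], [0,4], [1,2], [1,3], [1,4], [2,3]

so the chain groups are C_0 ≅ Z^5, C_1 ≅ Z^6.

The boundary map ∂_1: C_1 → C_0 is given by ∂[p,q] = [q] − [p]. For instance
  ∂[1,4] = [4] − [1].
This gives a 5×6 integer matrix of rank 4; reducing to Smith normal form yields diagonal entries (1,1,1,1).

From H_k ≅ ker(∂_k) / im(∂_{k+1}) we obtain:

  H_0: rank C_0 − rank ∂_1 = 5 − 4 = 1, and the invariant factors of ∂_1 are all 1, so H_0 = Z.
  H_1: rank ker ∂_1 − rank ∂_2 = (6 − 4) − 0 = 2, and there is no ∂_2, so H_1 = Z^2.

As a check, the Euler characteristic is 5 − 6 = -1, which agrees with 1 − 2 = -1.
(K is a triangulation of a wedge of 2 circles.)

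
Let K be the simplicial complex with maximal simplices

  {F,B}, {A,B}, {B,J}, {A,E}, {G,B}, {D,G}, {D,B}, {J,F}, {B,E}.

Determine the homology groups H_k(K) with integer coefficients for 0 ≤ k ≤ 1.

H_0 = Z,  H_1 = Z^3.

Fix the vertex order A < B < D < E < F < G < J and write every simplex with vertices in increasing order. Then dim K = 1 and the simplices of K are:

  0-simplices (7): A, B, D, E, F, G, J
  1-simplices (9): AB, AE, BD, BE, BF, BG, BJ, DG, FJ

Hence C_0 ≅ Z^7, C_1 ≅ Z^9.

The boundary map ∂_1: C_1 → C_0 maps an edge to its endpoints' difference, ∂[p,q] = q − p.
The 7×9 boundary matrix has rank 6 and Smith normal form diag(1,1,1,1,1,1).

Computing H_k = (kernel of ∂_k) / (image of ∂_{k+1}):

  H_0: rank C_0 − rank ∂_1 = 7 − 6 = 1, and the invariant factors of ∂_1 are all 1, so H_0 ≅ Z.
  H_1: rank ker ∂_1 − rank ∂_2 = (9 − 6) − 0 = 3, and there is no ∂_2, so H_1 ≅ Z^3.

As a check, the Euler characteristic is 7 − 9 = -2, which agrees with 1 − 3 = -2.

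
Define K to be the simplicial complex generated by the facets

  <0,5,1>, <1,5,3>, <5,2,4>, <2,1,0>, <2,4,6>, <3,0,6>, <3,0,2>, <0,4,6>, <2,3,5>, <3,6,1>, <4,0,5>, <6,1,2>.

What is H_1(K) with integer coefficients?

H_1 ≅ Z/2Z.

Order the vertices as 0 < 1 < 2 < 3 < 4 < 5 < 6. Listing each simplex with vertices in this order, K has dimension 2 with simplices:

  0-simplices (7): [0], [1], [2], [3], [4], [5], [6]
  1-simplices (18): [0,1], [0,2], [0,3], [0,4], [0,5], [0,6], [1,2], [1,3], [1,5], [1,6], [2,3], [2,4], [2,5], [2,6], [3,5], [3,6], [4,5], [4,6]
  2-simplices (12): [0,1,2], [0,1,5], [0,2,3], [0,3,6], [0,4,5], [0,4,6], [1,2,6], [1,3,5], [1,3,6], [2,3,5], [2,4,5], [2,4,6]

so the chain groups are C_0 ≅ Z^7, C_1 ≅ Z^18, C_2 ≅ Z^12.

Boundary ∂_1: C_1 → C_0 sends each edge [p,q] (with p < q) to q − p.
This gives a 7×18 integer matrix of rank 6; reducing to Smith normal form yields diagonal entries (1,1,1,1,1,1).

∂_2: C_2 → C_1 maps a triangle to the signed sum of its edges. For instance
  ∂[1,2,6] = [2,6] − [1,6] + [1,2],
  ∂[0,4,6] = [4,6] − [0,6] + [0,4].
This gives a 18×12 integer matrix of rank 12; reducing to Smith normal form yields diagonal entries (1,1,1,1,1,1,1,1,1,1,1,2).

Reading off H_k = ker ∂_k / im ∂_{k+1}:

  H_1: rank ker ∂_1 − rank ∂_2 = (18 − 6) − 12 = 0, and ∂_2 has invariant factor 2 > 1, so H_1 ≅ Z/2Z.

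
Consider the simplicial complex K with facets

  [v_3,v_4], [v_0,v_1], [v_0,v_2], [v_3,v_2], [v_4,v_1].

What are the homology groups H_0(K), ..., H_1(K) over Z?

Fix the vertex order v_0 < v_1 < v_2 < v_3 < v_4 and write every simplex with vertices in increasing order. Then dim K = 1 and the simplices of K are:

  0-simplices (5): [v_0], [v_1], [v_2], [v_3], [v_4]
  1-simplices (5): [v_0,v_1], [v_0,v_2], [v_1,v_4], [v_2,v_3], [v_3,v_4]

Hence C_0 ≅ Z^5, C_1 ≅ Z^5.

∂_1: C_1 → C_0 is given by ∂[p,q] = [q] − [p].
The resulting 5×5 matrix has rank 4, and its Smith normal form has invariant factors (1,1,1,1).

Reading off H_k = ker ∂_k / im ∂_{k+1}:

  H_0: rank C_0 − rank ∂_1 = 5 − 4 = 1, and the invariant factors of ∂_1 are all 1, so H_0 ≅ Z.
  H_1: rank ker ∂_1 − rank ∂_2 = (5 − 4) − 0 = 1, and there is no ∂_2, so H_1 ≅ Z.

As a check, the Euler characteristic is 5 − 5 = 0, which agrees with 1 − 1 = 0.
(K is a triangulation of the circle S^1.)

H_0 = Z,  H_1 = Z.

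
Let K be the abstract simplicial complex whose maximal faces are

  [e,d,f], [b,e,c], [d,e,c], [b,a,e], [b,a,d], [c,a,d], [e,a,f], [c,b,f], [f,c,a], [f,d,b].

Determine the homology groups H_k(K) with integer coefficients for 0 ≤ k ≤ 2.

Order the vertices as a < b < c < d < e < f. Listing each simplex with vertices in this order, K has dimension 2 with simplices:

  0-simplices (6): a, b, c, d, e, f
  1-simplices (15): ab, ac, ad, ae, af, bc, bd, be, bf, cd, ce, cf, de, df, ef
  2-simplices (10): abd, abe, acd, acf, aef, bce, bcf, bdf, cde, def

so the chain groups are C_0 ≅ Z^6, C_1 ≅ Z^15, C_2 ≅ Z^10.

Boundary ∂_1: C_1 → C_0 sends each edge [p,q] (with p < q) to q − p. For instance
  ∂bd = d − b.
This gives a 6×15 integer matrix of rank 5; reducing to Smith normal form yields diagonal entries (1,1,1,1,1).

∂_2: C_2 → C_1 sends each 2-simplex [p,q,r] to [q,r] − [p,r] + [p,q]. For instance
  ∂cde = de − ce + cd,
  ∂bdf = df − bf + bd.
The 15×10 boundary matrix has rank 10 and Smith normal form diag(1,1,1,1,1,1,1,1,1,2).

Now H_k = ker ∂_k / im ∂_{k+1}, so:

  H_0: rank C_0 − rank ∂_1 = 6 − 5 = 1, and the invariant factors of ∂_1 are all 1, so H_0 ≅ Z.
  H_1: rank ker ∂_1 − rank ∂_2 = (15 − 5) − 10 = 0, and ∂_2 has invariant factor 2 > 1, so H_1 ≅ Z/2.
  H_2: rank ker ∂_2 − rank ∂_3 = (10 − 10) − 0 = 0, and there is no ∂_3, so H_2 ≅ 0.

As a check, the Euler characteristic is 6 − 15 + 10 = 1, which agrees with 1 − 0 + 0 = 1.
(K is a triangulation of the real projective plane RP^2.)

H_0 ≅ Z,  H_1 ≅ Z/2,  H_2 = 0.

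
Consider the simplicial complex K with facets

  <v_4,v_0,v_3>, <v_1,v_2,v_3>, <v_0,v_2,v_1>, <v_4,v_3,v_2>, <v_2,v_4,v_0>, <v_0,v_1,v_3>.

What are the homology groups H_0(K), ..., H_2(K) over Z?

H_0 ≅ Z,  H_1 = 0,  H_2 ≅ Z.

Take the total order v_0 < v_1 < v_2 < v_3 < v_4 on the vertex set. Then K (dimension 2) consists of the simplices:

  0-simplices (5): [v_0], [v_1], [v_2], [v_3], [v_4]
  1-simplices (9): [v_0,v_1], [v_0,v_2], [v_0,v_3], [v_0,v_4], [v_1,v_2], [v_1,v_3], [v_2,v_3], [v_2,v_4], [v_3,v_4]
  2-simplices (6): [v_0,v_1,v_2], [v_0,v_1,v_3], [v_0,v_2,v_4], [v_0,v_3,v_4], [v_1,v_2,v_3], [v_2,v_3,v_4]

Hence C_0 ≅ Z^5, C_1 ≅ Z^9, C_2 ≅ Z^6.

The boundary map ∂_1: C_1 → C_0 is given by ∂[p,q] = [q] − [p]. For instance
  ∂[v_0,v_1] = [v_1] − [v_0].
This gives a 5×9 integer matrix of rank 4; reducing to Smith normal form yields diagonal entries (1,1,1,1).

The boundary map ∂_2: C_2 → C_1 sends each 2-simplex [p,q,r] to [q,r] − [p,r] + [p,q]. For instance
  ∂[v_0,v_1,v_3] = [v_1,v_3] − [v_0,v_3] + [v_0,v_1],
  ∂[v_0,v_1,v_2] = [v_1,v_2] − [v_0,v_2] + [v_0,v_1].
As a 9×6 matrix over Z this has rank 5, with invariant factors (1,1,1,1,1).

Computing H_k = (kernel of ∂_k) / (image of ∂_{k+1}):

  H_0: rank C_0 − rank ∂_1 = 5 − 4 = 1, and the invariant factors of ∂_1 are all 1, so H_0 = Z.
  H_1: rank ker ∂_1 − rank ∂_2 = (9 − 4) − 5 = 0, and the invariant factors of ∂_2 are all 1, so H_1 = 0.
  H_2: rank ker ∂_2 − rank ∂_3 = (6 − 5) − 0 = 1, and there is no ∂_3, so H_2 = Z.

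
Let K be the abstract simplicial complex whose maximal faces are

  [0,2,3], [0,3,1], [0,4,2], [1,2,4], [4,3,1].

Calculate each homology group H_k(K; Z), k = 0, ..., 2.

Take the total order 0 < 1 < 2 < 3 < 4 on the vertex set. Then K (dimension 2) consists of the simplices:

  0-simplices (5): [0], [1], [2], [3], [4]
  1-simplices (10): [0,1], [0,2], [0,3], [0,4], [1,2], [1,3], [1,4], [2,3], [2,4], [3,4]
  2-simplices (5): [0,1,3], [0,2,3], [0,2,4], [1,2,4], [1,3,4]

Hence C_0 ≅ Z^5, C_1 ≅ Z^10, C_2 ≅ Z^5.

∂_1: C_1 → C_0 is given by ∂[p,q] = [q] − [p]. For instance
  ∂[0,3] = [3] − [0].
This gives a 5×10 integer matrix of rank 4; reducing to Smith normal form yields diagonal entries (1,1,1,1).

∂_2: C_2 → C_1 maps a triangle to the signed sum of its edges. For instance
  ∂[1,3,4] = [3,4] − [1,4] + [1,3],
  ∂[0,2,4] = [2,4] − [0,4] + [0,2].
This gives a 10×5 integer matrix of rank 5; reducing to Smith normal form yields diagonal entries (1,1,1,1,1).

Now H_k = ker ∂_k / im ∂_{k+1}, so:

  H_0: rank C_0 − rank ∂_1 = 5 − 4 = 1, and the invariant factors of ∂_1 are all 1, so H_0 = Z.
  H_1: rank ker ∂_1 − rank ∂_2 = (10 − 4) − 5 = 1, and the invariant factors of ∂_2 are all 1, so H_1 = Z.
  H_2: rank ker ∂_2 − rank ∂_3 = (5 − 5) − 0 = 0, and there is no ∂_3, so H_2 = 0.

As a check, the Euler characteristic is 5 − 10 + 5 = 0, which agrees with 1 − 1 + 0 = 0.

H_0 = Z,  H_1 = Z,  H_2 = 0.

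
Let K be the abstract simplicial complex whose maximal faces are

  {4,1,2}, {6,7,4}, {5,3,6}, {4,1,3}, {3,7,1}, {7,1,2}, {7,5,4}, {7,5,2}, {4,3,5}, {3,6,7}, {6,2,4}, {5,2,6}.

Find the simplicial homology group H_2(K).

Take the total order 1 < 2 < 3 < 4 < 5 < 6 < 7 on the vertex set. Then K (dimension 2) consists of the simplices:

  0-simplices (7): [1], [2], [3], [4], [5], [6], [7]
  1-simplices (18): [1,2], [1,3], [1,4], [1,7], [2,4], [2,5], [2,6], [2,7], [3,4], [3,5], [3,6], [3,7], [4,5], [4,6], [4,7], [5,6], [5,7], [6,7]
  2-simplices (12): [1,2,4], [1,2,7], [1,3,4], [1,3,7], [2,4,6], [2,5,6], [2,5,7], [3,4,5], [3,5,6], [3,6,7], [4,5,7], [4,6,7]

Hence C_0 ≅ Z^7, C_1 ≅ Z^18, C_2 ≅ Z^12.

Boundary ∂_1: C_1 → C_0 sends each edge [p,q] (with p < q) to q − p.
This gives a 7×18 integer matrix of rank 6; reducing to Smith normal form yields diagonal entries (1,1,1,1,1,1).

Boundary ∂_2: C_2 → C_1 maps a triangle to the signed sum of its edges. For instance
  ∂[1,2,7] = [2,7] − [1,7] + [1,2],
  ∂[2,5,6] = [5,6] − [2,6] + [2,5].
The 18×12 boundary matrix has rank 12 and Smith normal form diag(1,1,1,1,1,1,1,1,1,1,1,2).

Reading off H_k = ker ∂_k / im ∂_{k+1}:

  H_2: rank ker ∂_2 − rank ∂_3 = (12 − 12) − 0 = 0, and there is no ∂_3, so H_2 = 0.

H_2 ≅ 0.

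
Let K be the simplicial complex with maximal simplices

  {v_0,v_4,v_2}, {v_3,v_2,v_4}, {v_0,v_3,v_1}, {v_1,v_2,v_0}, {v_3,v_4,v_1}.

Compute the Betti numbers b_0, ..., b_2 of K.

Fix the vertex order v_0 < v_1 < v_2 < v_3 < v_4 and write every simplex with vertices in increasing order. Then dim K = 2 and the simplices of K are:

  0-simplices (5): [v_0], [v_1], [v_2], [v_3], [v_4]
  1-simplices (10): [v_0,v_1], [v_0,v_2], [v_0,v_3], [v_0,v_4], [v_1,v_2], [v_1,v_3], [v_1,v_4], [v_2,v_3], [v_2,v_4], [v_3,v_4]
  2-simplices (5): [v_0,v_1,v_2], [v_0,v_1,v_3], [v_0,v_2,v_4], [v_1,v_3,v_4], [v_2,v_3,v_4]

so the chain groups are C_0 ≅ Z^5, C_1 ≅ Z^10, C_2 ≅ Z^5.

The boundary map ∂_1: C_1 → C_0 is given by ∂[p,q] = [q] − [p]. For instance
  ∂[v_0,v_2] = [v_2] − [v_0].
This gives a 5×10 integer matrix of rank 4; reducing to Smith normal form yields diagonal entries (1,1,1,1).

Boundary ∂_2: C_2 → C_1 maps a triangle to the signed sum of its edges. For instance
  ∂[v_1,v_3,v_4] = [v_3,v_4] − [v_1,v_4] + [v_1,v_3],
  ∂[v_2,v_3,v_4] = [v_3,v_4] − [v_2,v_4] + [v_2,v_3].
The 10×5 boundary matrix has rank 5 and Smith normal form diag(1,1,1,1,1).

Now H_k = ker ∂_k / im ∂_{k+1}, so:

  H_0: rank C_0 − rank ∂_1 = 5 − 4 = 1, and the invariant factors of ∂_1 are all 1, so H_0 = Z.
  H_1: rank ker ∂_1 − rank ∂_2 = (10 − 4) − 5 = 1, and the invariant factors of ∂_2 are all 1, so H_1 = Z.
  H_2: rank ker ∂_2 − rank ∂_3 = (5 − 5) − 0 = 0, and there is no ∂_3, so H_2 = 0.

Hence the Betti numbers are b_0 = 1, b_1 = 1, b_2 = 0.

b_0 = 1, b_1 = 1, b_2 = 0.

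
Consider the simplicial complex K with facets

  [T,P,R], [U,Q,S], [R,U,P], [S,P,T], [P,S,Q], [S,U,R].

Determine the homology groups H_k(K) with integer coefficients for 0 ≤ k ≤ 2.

H_0 ≅ Z,  H_1 ≅ Z,  H_2 = 0.

Take the total order P < Q < R < S < T < U on the vertex set. Then K (dimension 2) consists of the simplices:

  0-simplices (6): P, Q, R, S, T, U
  1-simplices (12): PQ, PR, PS, PT, PU, QS, QU, RS, RT, RU, ST, SU
  2-simplices (6): PQS, PRT, PRU, PST, QSU, RSU

so the chain groups are C_0 ≅ Z^6, C_1 ≅ Z^12, C_2 ≅ Z^6.

∂_1: C_1 → C_0 sends each edge [p,q] (with p < q) to q − p.
The resulting 6×12 matrix has rank 5, and its Smith normal form has invariant factors (1,1,1,1,1).

The boundary map ∂_2: C_2 → C_1 acts by ∂[p,q,r] = [q,r] − [p,r] + [p,q]. For instance
  ∂PQS = QS − PS + PQ,
  ∂PRT = RT − PT + PR.
This gives a 12×6 integer matrix of rank 6; reducing to Smith normal form yields diagonal entries (1,1,1,1,1,1).

From H_k ≅ ker(∂_k) / im(∂_{k+1}) we obtain:

  H_0: rank C_0 − rank ∂_1 = 6 − 5 = 1, and the invariant factors of ∂_1 are all 1, so H_0 ≅ Z.
  H_1: rank ker ∂_1 − rank ∂_2 = (12 − 5) − 6 = 1, and the invariant factors of ∂_2 are all 1, so H_1 ≅ Z.
  H_2: rank ker ∂_2 − rank ∂_3 = (6 − 6) − 0 = 0, and there is no ∂_3, so H_2 ≅ 0.

As a check, the Euler characteristic is 6 − 12 + 6 = 0, which agrees with 1 − 1 + 0 = 0.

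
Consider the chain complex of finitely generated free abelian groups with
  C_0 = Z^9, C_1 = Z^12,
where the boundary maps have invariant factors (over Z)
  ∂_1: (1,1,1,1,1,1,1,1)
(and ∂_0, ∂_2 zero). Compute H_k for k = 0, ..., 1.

H_0: b_0 = 9 − 0 − 8 = 1; torsion from ∂_1 factors > 1: none. So H_0 = Z.
H_1: b_1 = 12 − 8 − 0 = 4; torsion from ∂_2 factors > 1: none. So H_1 = Z^4.

H_0 = Z,  H_1 = Z^4.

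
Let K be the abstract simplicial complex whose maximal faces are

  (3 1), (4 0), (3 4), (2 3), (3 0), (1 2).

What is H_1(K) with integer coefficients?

Order the vertices as 0 < 1 < 2 < 3 < 4. Listing each simplex with vertices in this order, K has dimension 1 with simplices:

  0-simplices (5): [0], [1], [2], [3], [4]
  1-simplices (6): [0,3], [0,4], [1,2], [1,3], [2,3], [3,4]

so the chain groups are C_0 ≅ Z^5, C_1 ≅ Z^6.

Boundary ∂_1: C_1 → C_0 maps an edge to its endpoints' difference, ∂[p,q] = q − p. For instance
  ∂[3,4] = [4] − [3].
As a 5×6 matrix over Z this has rank 4, with invariant factors (1,1,1,1).

Computing H_k = (kernel of ∂_k) / (image of ∂_{k+1}):

  H_1: rank ker ∂_1 − rank ∂_2 = (6 − 4) − 0 = 2, and there is no ∂_2, so H_1 ≅ Z^2.

(K is a triangulation of a wedge of 2 circles.)

H_1 = Z^2.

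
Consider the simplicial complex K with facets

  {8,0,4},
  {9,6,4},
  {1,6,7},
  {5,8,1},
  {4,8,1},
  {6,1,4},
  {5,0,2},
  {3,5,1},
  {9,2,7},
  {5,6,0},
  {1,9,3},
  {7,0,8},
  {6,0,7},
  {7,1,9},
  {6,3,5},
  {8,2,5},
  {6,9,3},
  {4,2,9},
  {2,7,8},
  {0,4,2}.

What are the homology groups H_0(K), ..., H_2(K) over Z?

H_0 ≅ Z,  H_1 ≅ Z ⊕ Z/2Z,  H_2 = 0.

Fix the vertex order 0 < 1 < 2 < 3 < 4 < 5 < 6 < 7 < 8 < 9 and write every simplex with vertices in increasing order. Then dim K = 2 and the simplices of K are:

  0-simplices (10): [0], [1], [2], [3], [4], [5], [6], [7], [8], [9]
  1-simplices (30): (30 of them)
  2-simplices (20): (20 of them)

so the chain groups are C_0 ≅ Z^10, C_1 ≅ Z^30, C_2 ≅ Z^20.

Boundary ∂_1: C_1 → C_0 sends each edge [p,q] (with p < q) to q − p. For instance
  ∂[6,9] = [9] − [6].
This gives a 10×30 integer matrix of rank 9; reducing to Smith normal form yields diagonal entries (1,1,1,1,1,1,1,1,1).

The boundary map ∂_2: C_2 → C_1 acts by ∂[p,q,r] = [q,r] − [p,r] + [p,q]. For instance
  ∂[3,5,6] = [5,6] − [3,6] + [3,5],
  ∂[1,3,9] = [3,9] − [1,9] + [1,3].
As a 30×20 matrix over Z this has rank 20, with invariant factors (1,1,1,1,1,1,1,1,1,1,1,1,1,1,1,1,1,1,1,2).

From H_k ≅ ker(∂_k) / im(∂_{k+1}) we obtain:

  H_0: rank C_0 − rank ∂_1 = 10 − 9 = 1, and the invariant factors of ∂_1 are all 1, so H_0 ≅ Z.
  H_1: rank ker ∂_1 − rank ∂_2 = (30 − 9) − 20 = 1, and ∂_2 has invariant factor 2 > 1, so H_1 ≅ Z ⊕ Z/2Z.
  H_2: rank ker ∂_2 − rank ∂_3 = (20 − 20) − 0 = 0, and there is no ∂_3, so H_2 ≅ 0.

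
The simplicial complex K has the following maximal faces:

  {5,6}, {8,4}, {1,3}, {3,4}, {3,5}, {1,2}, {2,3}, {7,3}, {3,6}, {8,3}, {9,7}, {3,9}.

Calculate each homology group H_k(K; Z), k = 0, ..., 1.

H_0 = Z,  H_1 = Z^4.

Fix the vertex order 1 < 2 < 3 < 4 < 5 < 6 < 7 < 8 < 9 and write every simplex with vertices in increasing order. Then dim K = 1 and the simplices of K are:

  0-simplices (9): [1], [2], [3], [4], [5], [6], [7], [8], [9]
  1-simplices (12): [1,2], [1,3], [2,3], [3,4], [3,5], [3,6], [3,7], [3,8], [3,9], [4,8], [5,6], [7,9]

Hence C_0 ≅ Z^9, C_1 ≅ Z^12.

∂_1: C_1 → C_0 sends each edge [p,q] (with p < q) to q − p.
The 9×12 boundary matrix has rank 8 and Smith normal form diag(1,1,1,1,1,1,1,1).

Now H_k = ker ∂_k / im ∂_{k+1}, so:

  H_0: rank C_0 − rank ∂_1 = 9 − 8 = 1, and the invariant factors of ∂_1 are all 1, so H_0 = Z.
  H_1: rank ker ∂_1 − rank ∂_2 = (12 − 8) − 0 = 4, and there is no ∂_2, so H_1 = Z^4.

As a check, the Euler characteristic is 9 − 12 = -3, which agrees with 1 − 4 = -3.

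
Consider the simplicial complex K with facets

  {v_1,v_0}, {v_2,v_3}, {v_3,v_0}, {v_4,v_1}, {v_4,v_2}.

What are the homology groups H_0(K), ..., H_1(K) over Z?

H_0 ≅ Z,  H_1 ≅ Z.

Take the total order v_0 < v_1 < v_2 < v_3 < v_4 on the vertex set. Then K (dimension 1) consists of the simplices:

  0-simplices (5): [v_0], [v_1], [v_2], [v_3], [v_4]
  1-simplices (5): [v_0,v_1], [v_0,v_3], [v_1,v_4], [v_2,v_3], [v_2,v_4]

Hence C_0 ≅ Z^5, C_1 ≅ Z^5.

Boundary ∂_1: C_1 → C_0 is given by ∂[p,q] = [q] − [p].
As a 5×5 matrix over Z this has rank 4, with invariant factors (1,1,1,1).

Now H_k = ker ∂_k / im ∂_{k+1}, so:

  H_0: rank C_0 − rank ∂_1 = 5 − 4 = 1, and the invariant factors of ∂_1 are all 1, so H_0 ≅ Z.
  H_1: rank ker ∂_1 − rank ∂_2 = (5 − 4) − 0 = 1, and there is no ∂_2, so H_1 ≅ Z.

(K is a triangulation of the circle S^1.)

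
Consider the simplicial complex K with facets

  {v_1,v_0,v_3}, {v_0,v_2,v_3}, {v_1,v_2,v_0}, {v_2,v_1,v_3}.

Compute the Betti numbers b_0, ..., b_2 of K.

Fix the vertex order v_0 < v_1 < v_2 < v_3 and write every simplex with vertices in increasing order. Then dim K = 2 and the simplices of K are:

  0-simplices (4): [v_0], [v_1], [v_2], [v_3]
  1-simplices (6): [v_0,v_1], [v_0,v_2], [v_0,v_3], [v_1,v_2], [v_1,v_3], [v_2,v_3]
  2-simplices (4): [v_0,v_1,v_2], [v_0,v_1,v_3], [v_0,v_2,v_3], [v_1,v_2,v_3]

so the chain groups are C_0 ≅ Z^4, C_1 ≅ Z^6, C_2 ≅ Z^4.

The boundary map ∂_1: C_1 → C_0 maps an edge to its endpoints' difference, ∂[p,q] = q − p. For instance
  ∂[v_1,v_3] = [v_3] − [v_1].
The 4×6 boundary matrix has rank 3 and Smith normal form diag(1,1,1).

∂_2: C_2 → C_1 sends each 2-simplex [p,q,r] to [q,r] − [p,r] + [p,q]. For instance
  ∂[v_0,v_2,v_3] = [v_2,v_3] − [v_0,v_3] + [v_0,v_2],
  ∂[v_0,v_1,v_2] = [v_1,v_2] − [v_0,v_2] + [v_0,v_1].
As a 6×4 matrix over Z this has rank 3, with invariant factors (1,1,1).

Reading off H_k = ker ∂_k / im ∂_{k+1}:

  H_0: rank C_0 − rank ∂_1 = 4 − 3 = 1, and the invariant factors of ∂_1 are all 1, so H_0 ≅ Z.
  H_1: rank ker ∂_1 − rank ∂_2 = (6 − 3) − 3 = 0, and the invariant factors of ∂_2 are all 1, so H_1 ≅ 0.
  H_2: rank ker ∂_2 − rank ∂_3 = (4 − 3) − 0 = 1, and there is no ∂_3, so H_2 ≅ Z.

(K is a triangulation of the 2-sphere S^2.)

Hence the Betti numbers are b_0 = 1, b_1 = 0, b_2 = 1.

b_0 = 1, b_1 = 0, b_2 = 1.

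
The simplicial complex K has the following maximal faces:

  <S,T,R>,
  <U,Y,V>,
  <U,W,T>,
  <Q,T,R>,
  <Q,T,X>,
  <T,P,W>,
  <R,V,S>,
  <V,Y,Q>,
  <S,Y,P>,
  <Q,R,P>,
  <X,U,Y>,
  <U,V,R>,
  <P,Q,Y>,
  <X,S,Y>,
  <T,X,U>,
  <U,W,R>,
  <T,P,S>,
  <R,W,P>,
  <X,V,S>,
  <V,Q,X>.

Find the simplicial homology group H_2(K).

H_2 = 0.

Take the total order P < Q < R < S < T < U < V < W < X < Y on the vertex set. Then K (dimension 2) consists of the simplices:

  0-simplices (10): P, Q, R, S, T, U, V, W, X, Y
  1-simplices (30): PQ, PR, PS, PT, PW, PY, QR, QT, QV, QX, QY, RS, RT, RU, RV, RW, ST, SV, SX, SY, TU, TW, TX, UV, UW, UX, UY, VX, VY, XY
  2-simplices (20): PQR, PQY, PRW, PST, PSY, PTW, QRT, QTX, QVX, QVY, RST, RSV, RUV, RUW, SVX, SXY, TUW, TUX, UVY, UXY

Hence C_0 ≅ Z^10, C_1 ≅ Z^30, C_2 ≅ Z^20.

∂_1: C_1 → C_0 maps an edge to its endpoints' difference, ∂[p,q] = q − p. For instance
  ∂SX = X − S.
This gives a 10×30 integer matrix of rank 9; reducing to Smith normal form yields diagonal entries (1,1,1,1,1,1,1,1,1).

The boundary map ∂_2: C_2 → C_1 sends each 2-simplex [p,q,r] to [q,r] − [p,r] + [p,q]. For instance
  ∂RUW = UW − RW + RU,
  ∂SXY = XY − SY + SX.
The resulting 30×20 matrix has rank 20, and its Smith normal form has invariant factors (1,1,1,1,1,1,1,1,1,1,1,1,1,1,1,1,1,1,1,2).

From H_k ≅ ker(∂_k) / im(∂_{k+1}) we obtain:

  H_2: rank ker ∂_2 − rank ∂_3 = (20 − 20) − 0 = 0, and there is no ∂_3, so H_2 = 0.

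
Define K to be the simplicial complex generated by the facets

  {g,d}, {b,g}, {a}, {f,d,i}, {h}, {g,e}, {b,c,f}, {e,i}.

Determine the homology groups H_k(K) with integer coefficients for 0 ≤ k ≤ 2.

We work with the vertex ordering a < b < c < d < e < f < g < h < i. The simplices of K, each written with vertices in increasing order, are:

  0-simplices (9): a, b, c, d, e, f, g, h, i
  1-simplices (10): bc, bf, bg, cf, df, dg, di, eg, ei, fi
  2-simplices (2): bcf, dfi

so the chain groups are C_0 ≅ Z^9, C_1 ≅ Z^10, C_2 ≅ Z^2.

The boundary map ∂_1: C_1 → C_0 sends each edge [p,q] (with p < q) to q − p. For instance
  ∂fi = i − f.
The 9×10 boundary matrix has rank 6 and Smith normal form diag(1,1,1,1,1,1).

The boundary map ∂_2: C_2 → C_1 acts by ∂[p,q,r] = [q,r] − [p,r] + [p,q]. For instance
  ∂bcf = cf − bf + bc,
  ∂dfi = fi − di + df.
The 10×2 boundary matrix has rank 2 and Smith normal form diag(1,1).

Reading off H_k = ker ∂_k / im ∂_{k+1}:

  H_0: rank C_0 − rank ∂_1 = 9 − 6 = 3, and the invariant factors of ∂_1 are all 1, so H_0 = Z^3.
  H_1: rank ker ∂_1 − rank ∂_2 = (10 − 6) − 2 = 2, and the invariant factors of ∂_2 are all 1, so H_1 = Z^2.
  H_2: rank ker ∂_2 − rank ∂_3 = (2 − 2) − 0 = 0, and there is no ∂_3, so H_2 = 0.

H_0 = Z^3,  H_1 = Z^2,  H_2 = 0.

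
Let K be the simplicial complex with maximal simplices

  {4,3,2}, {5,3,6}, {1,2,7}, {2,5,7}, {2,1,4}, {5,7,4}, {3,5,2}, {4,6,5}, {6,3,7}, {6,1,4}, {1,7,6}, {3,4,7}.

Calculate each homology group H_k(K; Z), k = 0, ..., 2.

Take the total order 1 < 2 < 3 < 4 < 5 < 6 < 7 on the vertex set. Then K (dimension 2) consists of the simplices:

  0-simplices (7): [1], [2], [3], [4], [5], [6], [7]
  1-simplices (18): [1,2], [1,4], [1,6], [1,7], [2,3], [2,4], [2,5], [2,7], [3,4], [3,5], [3,6], [3,7], [4,5], [4,6], [4,7], [5,6], [5,7], [6,7]
  2-simplices (12): [1,2,4], [1,2,7], [1,4,6], [1,6,7], [2,3,4], [2,3,5], [2,5,7], [3,4,7], [3,5,6], [3,6,7], [4,5,6], [4,5,7]

giving chain groups C_0 ≅ Z^7, C_1 ≅ Z^18, C_2 ≅ Z^12.

Boundary ∂_1: C_1 → C_0 maps an edge to its endpoints' difference, ∂[p,q] = q − p.
The 7×18 boundary matrix has rank 6 and Smith normal form diag(1,1,1,1,1,1).

Boundary ∂_2: C_2 → C_1 sends each 2-simplex [p,q,r] to [q,r] − [p,r] + [p,q]. For instance
  ∂[4,5,6] = [5,6] − [4,6] + [4,5],
  ∂[1,2,4] = [2,4] − [1,4] + [1,2].
The resulting 18×12 matrix has rank 12, and its Smith normal form has invariant factors (1,1,1,1,1,1,1,1,1,1,1,2).

Computing H_k = (kernel of ∂_k) / (image of ∂_{k+1}):

  H_0: rank C_0 − rank ∂_1 = 7 − 6 = 1, and the invariant factors of ∂_1 are all 1, so H_0 = Z.
  H_1: rank ker ∂_1 − rank ∂_2 = (18 − 6) − 12 = 0, and ∂_2 has invariant factor 2 > 1, so H_1 = Z/2.
  H_2: rank ker ∂_2 − rank ∂_3 = (12 − 12) − 0 = 0, and there is no ∂_3, so H_2 = 0.

H_0 = Z,  H_1 = Z/2,  H_2 = 0.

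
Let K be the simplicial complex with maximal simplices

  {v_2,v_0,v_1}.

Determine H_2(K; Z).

We work with the vertex ordering v_0 < v_1 < v_2. The simplices of K, each written with vertices in increasing order, are:

  0-simplices (3): [v_0], [v_1], [v_2]
  1-simplices (3): [v_0,v_1], [v_0,v_2], [v_1,v_2]
  2-simplices (1): [v_0,v_1,v_2]

giving chain groups C_0 ≅ Z^3, C_1 ≅ Z^3, C_2 ≅ Z^1.

Boundary ∂_1: C_1 → C_0 maps an edge to its endpoints' difference, ∂[p,q] = q − p.
The resulting 3×3 matrix has rank 2, and its Smith normal form has invariant factors (1,1).

Boundary ∂_2: C_2 → C_1 acts by ∂[p,q,r] = [q,r] − [p,r] + [p,q]. For instance
  ∂[v_0,v_1,v_2] = [v_1,v_2] − [v_0,v_2] + [v_0,v_1].
The resulting 3×1 matrix has rank 1, and its Smith normal form has invariant factors (1).

Computing H_k = (kernel of ∂_k) / (image of ∂_{k+1}):

  H_2: rank ker ∂_2 − rank ∂_3 = (1 − 1) − 0 = 0, and there is no ∂_3, so H_2 ≅ 0.

H_2 ≅ 0.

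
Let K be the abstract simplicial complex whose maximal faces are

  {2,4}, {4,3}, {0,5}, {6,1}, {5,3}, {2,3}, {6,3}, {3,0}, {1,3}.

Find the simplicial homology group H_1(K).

We work with the vertex ordering 0 < 1 < 2 < 3 < 4 < 5 < 6. The simplices of K, each written with vertices in increasing order, are:

  0-simplices (7): [0], [1], [2], [3], [4], [5], [6]
  1-simplices (9): [0,3], [0,5], [1,3], [1,6], [2,3], [2,4], [3,4], [3,5], [3,6]

so the chain groups are C_0 ≅ Z^7, C_1 ≅ Z^9.

∂_1: C_1 → C_0 is given by ∂[p,q] = [q] − [p].
The 7×9 boundary matrix has rank 6 and Smith normal form diag(1,1,1,1,1,1).

From H_k ≅ ker(∂_k) / im(∂_{k+1}) we obtain:

  H_1: rank ker ∂_1 − rank ∂_2 = (9 − 6) − 0 = 3, and there is no ∂_2, so H_1 ≅ Z^3.

H_1 ≅ Z^3.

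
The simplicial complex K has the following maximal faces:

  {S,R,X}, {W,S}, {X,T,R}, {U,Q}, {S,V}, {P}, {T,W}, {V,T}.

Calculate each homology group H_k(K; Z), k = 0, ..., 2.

Fix the vertex order P < Q < R < S < T < U < V < W < X and write every simplex with vertices in increasing order. Then dim K = 2 and the simplices of K are:

  0-simplices (9): P, Q, R, S, T, U, V, W, X
  1-simplices (10): QU, RS, RT, RX, SV, SW, SX, TV, TW, TX
  2-simplices (2): RSX, RTX

so the chain groups are C_0 ≅ Z^9, C_1 ≅ Z^10, C_2 ≅ Z^2.

∂_1: C_1 → C_0 maps an edge to its endpoints' difference, ∂[p,q] = q − p.
This gives a 9×10 integer matrix of rank 6; reducing to Smith normal form yields diagonal entries (1,1,1,1,1,1).

∂_2: C_2 → C_1 acts by ∂[p,q,r] = [q,r] − [p,r] + [p,q]. For instance
  ∂RSX = SX − RX + RS,
  ∂RTX = TX − RX + RT.
This gives a 10×2 integer matrix of rank 2; reducing to Smith normal form yields diagonal entries (1,1).

Reading off H_k = ker ∂_k / im ∂_{k+1}:

  H_0: rank C_0 − rank ∂_1 = 9 − 6 = 3, and the invariant factors of ∂_1 are all 1, so H_0 ≅ Z^3.
  H_1: rank ker ∂_1 − rank ∂_2 = (10 − 6) − 2 = 2, and the invariant factors of ∂_2 are all 1, so H_1 ≅ Z^2.
  H_2: rank ker ∂_2 − rank ∂_3 = (2 − 2) − 0 = 0, and there is no ∂_3, so H_2 ≅ 0.

H_0 = Z^3,  H_1 = Z^2,  H_2 = 0.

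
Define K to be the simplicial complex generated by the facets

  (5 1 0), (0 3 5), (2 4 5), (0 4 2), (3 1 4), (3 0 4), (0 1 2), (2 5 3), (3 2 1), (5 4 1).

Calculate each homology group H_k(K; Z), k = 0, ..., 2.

H_0 ≅ Z,  H_1 ≅ Z/2,  H_2 = 0.

Fix the vertex order 0 < 1 < 2 < 3 < 4 < 5 and write every simplex with vertices in increasing order. Then dim K = 2 and the simplices of K are:

  0-simplices (6): [0], [1], [2], [3], [4], [5]
  1-simplices (15): [0,1], [0,2], [0,3], [0,4], [0,5], [1,2], [1,3], [1,4], [1,5], [2,3], [2,4], [2,5], [3,4], [3,5], [4,5]
  2-simplices (10): [0,1,2], [0,1,5], [0,2,4], [0,3,4], [0,3,5], [1,2,3], [1,3,4], [1,4,5], [2,3,5], [2,4,5]

giving chain groups C_0 ≅ Z^6, C_1 ≅ Z^15, C_2 ≅ Z^10.

∂_1: C_1 → C_0 maps an edge to its endpoints' difference, ∂[p,q] = q − p. For instance
  ∂[0,2] = [2] − [0].
As a 6×15 matrix over Z this has rank 5, with invariant factors (1,1,1,1,1).

The boundary map ∂_2: C_2 → C_1 sends each 2-simplex [p,q,r] to [q,r] − [p,r] + [p,q]. For instance
  ∂[0,1,5] = [1,5] − [0,5] + [0,1],
  ∂[0,3,4] = [3,4] − [0,4] + [0,3].
As a 15×10 matrix over Z this has rank 10, with invariant factors (1,1,1,1,1,1,1,1,1,2).

From H_k ≅ ker(∂_k) / im(∂_{k+1}) we obtain:

  H_0: rank C_0 − rank ∂_1 = 6 − 5 = 1, and the invariant factors of ∂_1 are all 1, so H_0 ≅ Z.
  H_1: rank ker ∂_1 − rank ∂_2 = (15 − 5) − 10 = 0, and ∂_2 has invariant factor 2 > 1, so H_1 ≅ Z/2.
  H_2: rank ker ∂_2 − rank ∂_3 = (10 − 10) − 0 = 0, and there is no ∂_3, so H_2 ≅ 0.

As a check, the Euler characteristic is 6 − 15 + 10 = 1, which agrees with 1 − 0 + 0 = 1.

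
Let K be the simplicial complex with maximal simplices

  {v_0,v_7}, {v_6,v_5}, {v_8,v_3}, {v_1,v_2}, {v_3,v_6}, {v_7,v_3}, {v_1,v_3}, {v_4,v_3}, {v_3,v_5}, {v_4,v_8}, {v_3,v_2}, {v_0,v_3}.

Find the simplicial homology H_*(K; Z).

Take the total order v_0 < v_1 < v_2 < v_3 < v_4 < v_5 < v_6 < v_7 < v_8 on the vertex set. Then K (dimension 1) consists of the simplices:

  0-simplices (9): [v_0], [v_1], [v_2], [v_3], [v_4], [v_5], [v_6], [v_7], [v_8]
  1-simplices (12): [v_0,v_3], [v_0,v_7], [v_1,v_2], [v_1,v_3], [v_2,v_3], [v_3,v_4], [v_3,v_5], [v_3,v_6], [v_3,v_7], [v_3,v_8], [v_4,v_8], [v_5,v_6]

so the chain groups are C_0 ≅ Z^9, C_1 ≅ Z^12.

Boundary ∂_1: C_1 → C_0 sends each edge [p,q] (with p < q) to q − p.
The resulting 9×12 matrix has rank 8, and its Smith normal form has invariant factors (1,1,1,1,1,1,1,1).

Now H_k = ker ∂_k / im ∂_{k+1}, so:

  H_0: rank C_0 − rank ∂_1 = 9 − 8 = 1, and the invariant factors of ∂_1 are all 1, so H_0 = Z.
  H_1: rank ker ∂_1 − rank ∂_2 = (12 − 8) − 0 = 4, and there is no ∂_2, so H_1 = Z^4.

H_0 = Z,  H_1 = Z^4.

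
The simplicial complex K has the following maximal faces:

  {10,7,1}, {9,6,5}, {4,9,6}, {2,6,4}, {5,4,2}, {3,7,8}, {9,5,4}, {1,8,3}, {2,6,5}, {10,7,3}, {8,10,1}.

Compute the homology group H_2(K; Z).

H_2 ≅ Z.

K has 10 vertices, 19 edges, 11 triangles.
rank ∂_2 = 10, rank ∂_3 = 0 ⇒ b_2 = 11 − 10 − 0 = 1. So H_2 ≅ Z.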